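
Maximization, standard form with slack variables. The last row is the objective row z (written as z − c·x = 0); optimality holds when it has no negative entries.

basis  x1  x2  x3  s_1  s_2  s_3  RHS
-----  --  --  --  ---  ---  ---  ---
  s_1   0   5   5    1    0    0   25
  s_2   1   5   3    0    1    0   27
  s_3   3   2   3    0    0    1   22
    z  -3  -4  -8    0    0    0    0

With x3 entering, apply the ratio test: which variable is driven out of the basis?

Column x3 entries and ratios — s_1: 25/5 = 5; s_2: 27/3 = 9; s_3: 22/3 = 22/3.
Smallest ratio is 5 in the row of s_1, so s_1 leaves.

s_1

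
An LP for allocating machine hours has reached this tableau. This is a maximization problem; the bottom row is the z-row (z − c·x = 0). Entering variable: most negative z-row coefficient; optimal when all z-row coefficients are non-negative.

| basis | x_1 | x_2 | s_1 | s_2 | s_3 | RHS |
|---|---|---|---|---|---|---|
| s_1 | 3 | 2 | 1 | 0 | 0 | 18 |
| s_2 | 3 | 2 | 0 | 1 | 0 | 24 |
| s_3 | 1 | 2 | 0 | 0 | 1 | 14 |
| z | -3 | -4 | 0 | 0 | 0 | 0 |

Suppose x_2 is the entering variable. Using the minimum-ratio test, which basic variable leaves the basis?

Column x_2 entries and ratios — s_1: 18/2 = 9; s_2: 24/2 = 12; s_3: 14/2 = 7.
Smallest ratio is 7 in the row of s_3, so s_3 leaves.

s_3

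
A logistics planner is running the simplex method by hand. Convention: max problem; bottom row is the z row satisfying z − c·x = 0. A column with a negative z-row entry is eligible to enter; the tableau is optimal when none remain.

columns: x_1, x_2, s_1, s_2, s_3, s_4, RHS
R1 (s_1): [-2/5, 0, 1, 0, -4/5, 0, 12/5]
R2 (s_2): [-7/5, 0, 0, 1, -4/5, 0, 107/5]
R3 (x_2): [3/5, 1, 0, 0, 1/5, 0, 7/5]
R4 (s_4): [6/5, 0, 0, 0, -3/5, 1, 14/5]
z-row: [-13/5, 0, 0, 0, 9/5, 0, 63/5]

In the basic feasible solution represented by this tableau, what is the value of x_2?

x_2 is basic (row 3); its value is the RHS of that row, 7/5.

7/5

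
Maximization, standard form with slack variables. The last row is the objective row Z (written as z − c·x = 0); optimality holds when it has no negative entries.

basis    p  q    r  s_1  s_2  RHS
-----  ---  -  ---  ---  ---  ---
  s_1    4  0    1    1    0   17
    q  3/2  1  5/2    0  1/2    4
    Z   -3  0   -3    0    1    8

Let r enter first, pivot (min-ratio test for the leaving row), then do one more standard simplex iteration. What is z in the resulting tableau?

Ratio test on column r — row 1: 17/1 = 17; row 2: 4/(5/2) = 8/5. Minimum is 8/5 at row 2 (q leaves); pivot element 5/2.
Pivot on row 2; the Z-row RHS becomes 8 − (-3)·(8/5) = 64/5.
Next entering variable (most negative Z-row entry -6/5): p.
Ratio test on column p — row 1: (77/5)/(17/5) = 77/17; row 2: (8/5)/(3/5) = 8/3. Minimum is 8/3 at row 2 (r leaves); pivot element 3/5.
After the second pivot the Z-row RHS is 64/5 − (-6/5)·(8/3) = 16.

16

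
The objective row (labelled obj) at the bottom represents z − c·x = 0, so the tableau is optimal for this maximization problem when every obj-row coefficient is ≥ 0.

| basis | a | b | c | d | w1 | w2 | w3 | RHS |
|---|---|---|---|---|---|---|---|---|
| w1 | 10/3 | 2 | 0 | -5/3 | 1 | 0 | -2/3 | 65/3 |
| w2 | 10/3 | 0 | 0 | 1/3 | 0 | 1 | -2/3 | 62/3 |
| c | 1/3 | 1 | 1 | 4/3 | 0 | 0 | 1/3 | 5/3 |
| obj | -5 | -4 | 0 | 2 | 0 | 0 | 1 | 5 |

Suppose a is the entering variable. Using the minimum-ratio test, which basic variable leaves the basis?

Column a entries and ratios — w1: (65/3)/(10/3) = 13/2; w2: (62/3)/(10/3) = 31/5; c: (5/3)/(1/3) = 5.
Smallest ratio is 5 in the row of c, so c leaves.

c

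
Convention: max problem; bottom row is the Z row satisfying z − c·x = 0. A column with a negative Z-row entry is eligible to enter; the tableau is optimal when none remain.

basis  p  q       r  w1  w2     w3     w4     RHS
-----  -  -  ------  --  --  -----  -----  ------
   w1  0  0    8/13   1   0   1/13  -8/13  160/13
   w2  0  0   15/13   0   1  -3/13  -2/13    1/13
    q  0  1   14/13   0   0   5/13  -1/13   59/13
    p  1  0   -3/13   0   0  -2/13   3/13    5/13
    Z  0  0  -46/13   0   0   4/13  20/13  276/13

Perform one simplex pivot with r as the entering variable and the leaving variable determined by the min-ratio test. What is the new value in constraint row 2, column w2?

13/15

Ratio test on column r — row 1: (160/13)/(8/13) = 20; row 2: (1/13)/(15/13) = 1/15; row 3: (59/13)/(14/13) = 59/14; row 4: entry -3/13 ≤ 0. Minimum is 1/15 at row 2 (w2 leaves); pivot element 15/13.
Divide row 2 by 15/13; eliminate column r from the other rows.
In the new row 2, the w2 entry is the old entry divided by the pivot: 1/(15/13) = 13/15.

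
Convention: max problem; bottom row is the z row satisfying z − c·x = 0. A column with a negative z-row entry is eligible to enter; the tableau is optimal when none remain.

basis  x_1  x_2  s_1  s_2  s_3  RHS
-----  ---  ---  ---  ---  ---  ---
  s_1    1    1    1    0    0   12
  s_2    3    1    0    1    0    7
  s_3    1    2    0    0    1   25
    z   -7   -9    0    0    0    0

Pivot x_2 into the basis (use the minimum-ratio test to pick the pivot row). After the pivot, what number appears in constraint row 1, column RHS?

5

Ratio test on column x_2 — row 1: 12/1 = 12; row 2: 7/1 = 7; row 3: 25/2 = 25/2. Minimum is 7 at row 2 (s_2 leaves); pivot element 1.
Divide row 2 by 1; eliminate column x_2 from the other rows.
Row 1 update in column RHS: 12 − 1·7 = 5.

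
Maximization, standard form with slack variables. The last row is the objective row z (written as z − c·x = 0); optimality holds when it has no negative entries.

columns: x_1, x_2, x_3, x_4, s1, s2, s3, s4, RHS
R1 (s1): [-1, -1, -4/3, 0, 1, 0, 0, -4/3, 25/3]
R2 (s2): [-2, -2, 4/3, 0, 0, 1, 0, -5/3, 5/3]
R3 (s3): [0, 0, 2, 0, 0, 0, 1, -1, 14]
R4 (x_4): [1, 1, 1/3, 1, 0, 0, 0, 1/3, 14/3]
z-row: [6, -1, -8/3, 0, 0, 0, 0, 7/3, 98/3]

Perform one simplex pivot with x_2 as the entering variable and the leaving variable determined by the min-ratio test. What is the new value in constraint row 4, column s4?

Ratio test on column x_2 — row 1: entry -1 ≤ 0; row 2: entry -2 ≤ 0; row 3: entry 0 ≤ 0; row 4: (14/3)/1 = 14/3. Minimum is 14/3 at row 4 (x_4 leaves); pivot element 1.
Divide row 4 by 1; eliminate column x_2 from the other rows.
In the new row 4, the s4 entry is the old entry divided by the pivot: (1/3)/1 = 1/3.

1/3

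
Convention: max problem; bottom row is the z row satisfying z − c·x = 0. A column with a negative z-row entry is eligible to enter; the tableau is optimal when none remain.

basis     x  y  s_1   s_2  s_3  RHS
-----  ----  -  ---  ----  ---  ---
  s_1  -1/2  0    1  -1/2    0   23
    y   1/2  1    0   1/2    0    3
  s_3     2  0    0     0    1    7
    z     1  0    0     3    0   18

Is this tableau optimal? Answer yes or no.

Every z-row coefficient is ≥ 0, so the tableau is optimal.

yes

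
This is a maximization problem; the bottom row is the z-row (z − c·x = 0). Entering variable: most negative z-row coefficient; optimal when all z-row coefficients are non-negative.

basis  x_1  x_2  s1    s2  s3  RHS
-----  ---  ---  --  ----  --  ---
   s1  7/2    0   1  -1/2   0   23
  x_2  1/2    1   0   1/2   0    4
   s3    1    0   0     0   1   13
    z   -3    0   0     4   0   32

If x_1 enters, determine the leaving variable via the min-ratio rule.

Column x_1 entries and ratios — s1: 23/(7/2) = 46/7; x_2: 4/(1/2) = 8; s3: 13/1 = 13.
Smallest ratio is 46/7 in the row of s1, so s1 leaves.

s1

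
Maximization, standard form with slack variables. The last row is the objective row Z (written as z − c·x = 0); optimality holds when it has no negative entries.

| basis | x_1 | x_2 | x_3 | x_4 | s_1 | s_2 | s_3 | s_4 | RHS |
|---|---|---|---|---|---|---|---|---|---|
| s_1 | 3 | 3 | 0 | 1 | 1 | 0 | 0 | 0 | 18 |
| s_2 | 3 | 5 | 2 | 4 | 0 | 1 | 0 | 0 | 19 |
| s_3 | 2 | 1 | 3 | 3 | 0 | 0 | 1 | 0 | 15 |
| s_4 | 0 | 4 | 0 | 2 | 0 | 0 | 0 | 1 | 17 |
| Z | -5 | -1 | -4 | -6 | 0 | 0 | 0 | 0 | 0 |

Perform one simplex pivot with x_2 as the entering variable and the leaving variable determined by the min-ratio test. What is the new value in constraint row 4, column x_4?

-6/5

Ratio test on column x_2 — row 1: 18/3 = 6; row 2: 19/5 = 19/5; row 3: 15/1 = 15; row 4: 17/4 = 17/4. Minimum is 19/5 at row 2 (s_2 leaves); pivot element 5.
Divide row 2 by 5; eliminate column x_2 from the other rows.
Row 4 update in column x_4: 2 − 4·(4/5) = -6/5.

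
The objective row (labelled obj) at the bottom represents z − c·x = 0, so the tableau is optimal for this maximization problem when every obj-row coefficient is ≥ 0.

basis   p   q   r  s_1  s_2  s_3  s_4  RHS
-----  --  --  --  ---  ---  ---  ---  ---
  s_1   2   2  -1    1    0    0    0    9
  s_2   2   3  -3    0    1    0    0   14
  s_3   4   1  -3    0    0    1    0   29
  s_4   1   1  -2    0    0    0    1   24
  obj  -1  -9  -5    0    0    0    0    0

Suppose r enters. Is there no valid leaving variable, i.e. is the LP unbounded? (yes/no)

Every constraint-row entry in column r is ≤ 0, so increasing r is unbounded.

yes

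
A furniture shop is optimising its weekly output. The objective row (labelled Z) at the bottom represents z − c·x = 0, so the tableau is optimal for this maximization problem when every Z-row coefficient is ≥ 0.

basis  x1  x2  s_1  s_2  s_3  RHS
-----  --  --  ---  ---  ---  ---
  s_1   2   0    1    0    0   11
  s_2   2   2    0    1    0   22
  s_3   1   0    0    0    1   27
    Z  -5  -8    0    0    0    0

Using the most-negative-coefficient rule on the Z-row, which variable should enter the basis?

x2

Negative Z-row entries: x1: -5, x2: -8.
The most negative is -8 in column x2, so x2 enters.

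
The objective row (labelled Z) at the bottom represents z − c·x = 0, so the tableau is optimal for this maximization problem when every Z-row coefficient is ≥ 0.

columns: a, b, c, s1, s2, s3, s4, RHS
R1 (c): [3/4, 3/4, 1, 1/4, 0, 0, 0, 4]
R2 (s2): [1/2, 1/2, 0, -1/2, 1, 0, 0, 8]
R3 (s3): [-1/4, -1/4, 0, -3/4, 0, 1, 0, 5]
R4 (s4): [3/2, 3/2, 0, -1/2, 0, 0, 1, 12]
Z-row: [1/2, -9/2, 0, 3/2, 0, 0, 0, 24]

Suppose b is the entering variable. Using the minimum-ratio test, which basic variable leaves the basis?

c

Column b entries and ratios — c: 4/(3/4) = 16/3; s2: 8/(1/2) = 16; s3: -1/4 ≤ 0, skip; s4: 12/(3/2) = 8.
Smallest ratio is 16/3 in the row of c, so c leaves.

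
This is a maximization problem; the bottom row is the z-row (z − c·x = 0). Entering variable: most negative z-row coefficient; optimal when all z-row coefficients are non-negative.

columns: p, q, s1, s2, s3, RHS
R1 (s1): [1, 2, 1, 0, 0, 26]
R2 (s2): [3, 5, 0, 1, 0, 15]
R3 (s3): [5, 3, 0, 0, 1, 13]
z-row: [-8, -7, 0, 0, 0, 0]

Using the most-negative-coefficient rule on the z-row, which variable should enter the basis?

Negative z-row entries: p: -8, q: -7.
The most negative is -8 in column p, so p enters.

p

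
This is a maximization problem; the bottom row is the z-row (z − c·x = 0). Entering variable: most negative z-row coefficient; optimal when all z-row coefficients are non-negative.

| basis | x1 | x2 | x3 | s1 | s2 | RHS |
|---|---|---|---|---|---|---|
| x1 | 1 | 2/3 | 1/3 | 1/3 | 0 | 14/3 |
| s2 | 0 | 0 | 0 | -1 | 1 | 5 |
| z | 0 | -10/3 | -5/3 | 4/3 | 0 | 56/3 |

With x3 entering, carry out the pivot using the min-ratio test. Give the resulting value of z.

Ratio test on column x3 — row 1: (14/3)/(1/3) = 14; row 2: entry 0 ≤ 0. Minimum is 14 at row 1 (x1 leaves); pivot element 1/3.
Pivot on row 1; the z-row RHS becomes 56/3 − (-5/3)·14 = 42.

42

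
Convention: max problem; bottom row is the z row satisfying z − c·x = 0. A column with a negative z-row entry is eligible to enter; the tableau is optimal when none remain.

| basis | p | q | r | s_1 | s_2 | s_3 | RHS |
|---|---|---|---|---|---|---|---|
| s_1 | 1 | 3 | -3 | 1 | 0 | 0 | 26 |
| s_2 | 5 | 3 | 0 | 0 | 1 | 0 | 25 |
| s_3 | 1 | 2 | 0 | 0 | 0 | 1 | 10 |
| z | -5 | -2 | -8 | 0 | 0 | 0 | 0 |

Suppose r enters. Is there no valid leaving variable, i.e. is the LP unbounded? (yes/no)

yes

Every constraint-row entry in column r is ≤ 0, so increasing r is unbounded.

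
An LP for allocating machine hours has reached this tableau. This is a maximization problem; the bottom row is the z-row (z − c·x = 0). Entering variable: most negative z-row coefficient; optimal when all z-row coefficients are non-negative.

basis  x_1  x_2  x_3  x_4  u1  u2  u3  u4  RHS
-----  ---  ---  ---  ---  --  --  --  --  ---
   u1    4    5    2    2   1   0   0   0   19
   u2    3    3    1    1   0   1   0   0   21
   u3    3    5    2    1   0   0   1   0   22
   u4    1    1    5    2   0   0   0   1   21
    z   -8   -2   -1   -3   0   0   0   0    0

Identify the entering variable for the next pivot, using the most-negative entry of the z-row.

x_1

Negative z-row entries: x_1: -8, x_2: -2, x_3: -1, x_4: -3.
The most negative is -8 in column x_1, so x_1 enters.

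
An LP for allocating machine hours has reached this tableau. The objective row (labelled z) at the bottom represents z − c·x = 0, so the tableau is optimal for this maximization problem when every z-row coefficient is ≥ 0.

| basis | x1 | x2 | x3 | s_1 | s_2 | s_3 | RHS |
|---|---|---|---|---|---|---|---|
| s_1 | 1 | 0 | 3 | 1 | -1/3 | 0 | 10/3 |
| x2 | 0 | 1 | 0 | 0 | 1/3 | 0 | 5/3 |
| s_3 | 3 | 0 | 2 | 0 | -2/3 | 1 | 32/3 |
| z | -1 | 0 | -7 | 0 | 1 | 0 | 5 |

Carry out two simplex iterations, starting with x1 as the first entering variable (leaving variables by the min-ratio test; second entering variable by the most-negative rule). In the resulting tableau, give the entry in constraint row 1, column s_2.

Ratio test on column x1 — row 1: (10/3)/1 = 10/3; row 2: entry 0 ≤ 0; row 3: (32/3)/3 = 32/9. Minimum is 10/3 at row 1 (s_1 leaves); pivot element 1.
Divide row 1 by 1; eliminate column x1 from the other rows.
Second iteration: most negative z-row entry is -4 in column x3, so x3 enters.
Ratio test on column x3 — row 1: (10/3)/3 = 10/9; row 2: entry 0 ≤ 0; row 3: entry -7 ≤ 0. Minimum is 10/9 at row 1 (x1 leaves); pivot element 3.
Divide row 1 by 3; eliminate column x3 from the other rows.
After both pivots, the entry at constraint row 1, column s_2 is -1/9.

-1/9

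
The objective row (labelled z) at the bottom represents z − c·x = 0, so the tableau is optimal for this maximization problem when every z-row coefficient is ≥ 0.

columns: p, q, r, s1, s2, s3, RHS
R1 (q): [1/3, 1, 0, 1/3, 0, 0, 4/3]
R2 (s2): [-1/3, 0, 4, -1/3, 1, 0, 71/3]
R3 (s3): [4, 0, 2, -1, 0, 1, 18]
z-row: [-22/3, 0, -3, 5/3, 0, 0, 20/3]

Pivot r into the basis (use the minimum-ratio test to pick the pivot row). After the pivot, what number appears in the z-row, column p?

Ratio test on column r — row 1: entry 0 ≤ 0; row 2: (71/3)/4 = 71/12; row 3: 18/2 = 9. Minimum is 71/12 at row 2 (s2 leaves); pivot element 4.
Divide row 2 by 4; eliminate column r from the other rows.
z-row update in column p: -22/3 − (-3)·(-1/12) = -91/12.

-91/12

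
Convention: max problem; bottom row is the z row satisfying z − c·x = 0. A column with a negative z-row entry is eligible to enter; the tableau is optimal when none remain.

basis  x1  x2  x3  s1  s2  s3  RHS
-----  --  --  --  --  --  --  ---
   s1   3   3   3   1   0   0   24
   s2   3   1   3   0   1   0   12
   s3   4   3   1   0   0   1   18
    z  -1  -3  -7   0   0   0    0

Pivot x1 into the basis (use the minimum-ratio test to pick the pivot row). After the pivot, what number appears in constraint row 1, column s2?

Ratio test on column x1 — row 1: 24/3 = 8; row 2: 12/3 = 4; row 3: 18/4 = 9/2. Minimum is 4 at row 2 (s2 leaves); pivot element 3.
Divide row 2 by 3; eliminate column x1 from the other rows.
Row 1 update in column s2: 0 − 3·(1/3) = -1.

-1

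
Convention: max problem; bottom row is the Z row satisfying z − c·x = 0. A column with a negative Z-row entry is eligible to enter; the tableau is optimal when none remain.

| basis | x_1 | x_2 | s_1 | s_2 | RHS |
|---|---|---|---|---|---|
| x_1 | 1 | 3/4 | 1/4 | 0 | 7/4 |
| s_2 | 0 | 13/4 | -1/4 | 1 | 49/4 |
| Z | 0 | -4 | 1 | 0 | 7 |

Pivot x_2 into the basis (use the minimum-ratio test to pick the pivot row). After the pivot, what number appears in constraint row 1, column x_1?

Ratio test on column x_2 — row 1: (7/4)/(3/4) = 7/3; row 2: (49/4)/(13/4) = 49/13. Minimum is 7/3 at row 1 (x_1 leaves); pivot element 3/4.
Divide row 1 by 3/4; eliminate column x_2 from the other rows.
In the new row 1, the x_1 entry is the old entry divided by the pivot: 1/(3/4) = 4/3.

4/3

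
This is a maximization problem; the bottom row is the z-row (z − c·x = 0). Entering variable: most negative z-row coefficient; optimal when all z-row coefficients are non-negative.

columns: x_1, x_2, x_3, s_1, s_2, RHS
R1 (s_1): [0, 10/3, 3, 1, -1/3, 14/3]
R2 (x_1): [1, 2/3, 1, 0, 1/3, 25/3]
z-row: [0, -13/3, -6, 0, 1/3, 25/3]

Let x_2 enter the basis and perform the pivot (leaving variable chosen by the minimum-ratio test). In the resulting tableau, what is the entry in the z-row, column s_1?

Ratio test on column x_2 — row 1: (14/3)/(10/3) = 7/5; row 2: (25/3)/(2/3) = 25/2. Minimum is 7/5 at row 1 (s_1 leaves); pivot element 10/3.
Divide row 1 by 10/3; eliminate column x_2 from the other rows.
z-row update in column s_1: 0 − (-13/3)·(3/10) = 13/10.

13/10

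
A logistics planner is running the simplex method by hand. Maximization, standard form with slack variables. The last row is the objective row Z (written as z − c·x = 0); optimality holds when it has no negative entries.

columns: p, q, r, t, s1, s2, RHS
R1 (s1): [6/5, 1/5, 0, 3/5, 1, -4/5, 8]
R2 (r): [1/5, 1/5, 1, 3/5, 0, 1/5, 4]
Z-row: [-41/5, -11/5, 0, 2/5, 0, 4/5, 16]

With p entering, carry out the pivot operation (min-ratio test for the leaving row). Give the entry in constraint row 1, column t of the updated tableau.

Ratio test on column p — row 1: 8/(6/5) = 20/3; row 2: 4/(1/5) = 20. Minimum is 20/3 at row 1 (s1 leaves); pivot element 6/5.
Divide row 1 by 6/5; eliminate column p from the other rows.
In the new row 1, the t entry is the old entry divided by the pivot: (3/5)/(6/5) = 1/2.

1/2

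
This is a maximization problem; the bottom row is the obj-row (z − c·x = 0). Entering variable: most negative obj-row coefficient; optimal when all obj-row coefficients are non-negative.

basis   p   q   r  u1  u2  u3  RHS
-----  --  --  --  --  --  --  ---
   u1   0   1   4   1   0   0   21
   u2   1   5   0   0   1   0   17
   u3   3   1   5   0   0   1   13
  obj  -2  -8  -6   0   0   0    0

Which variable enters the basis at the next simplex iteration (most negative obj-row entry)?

q

Negative obj-row entries: p: -2, q: -8, r: -6.
The most negative is -8 in column q, so q enters.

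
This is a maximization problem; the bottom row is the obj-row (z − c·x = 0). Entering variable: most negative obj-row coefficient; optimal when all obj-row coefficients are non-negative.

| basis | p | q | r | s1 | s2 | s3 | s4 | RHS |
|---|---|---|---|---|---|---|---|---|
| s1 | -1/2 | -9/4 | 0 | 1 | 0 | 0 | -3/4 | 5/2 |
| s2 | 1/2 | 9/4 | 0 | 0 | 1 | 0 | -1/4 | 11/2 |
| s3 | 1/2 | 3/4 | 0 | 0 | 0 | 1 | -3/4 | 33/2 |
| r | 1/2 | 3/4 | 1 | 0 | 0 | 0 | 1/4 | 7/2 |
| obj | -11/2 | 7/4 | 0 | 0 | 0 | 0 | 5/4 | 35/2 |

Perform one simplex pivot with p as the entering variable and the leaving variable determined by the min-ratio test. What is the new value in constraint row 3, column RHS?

13

Ratio test on column p — row 1: entry -1/2 ≤ 0; row 2: (11/2)/(1/2) = 11; row 3: (33/2)/(1/2) = 33; row 4: (7/2)/(1/2) = 7. Minimum is 7 at row 4 (r leaves); pivot element 1/2.
Divide row 4 by 1/2; eliminate column p from the other rows.
Row 3 update in column RHS: 33/2 − (1/2)·7 = 13.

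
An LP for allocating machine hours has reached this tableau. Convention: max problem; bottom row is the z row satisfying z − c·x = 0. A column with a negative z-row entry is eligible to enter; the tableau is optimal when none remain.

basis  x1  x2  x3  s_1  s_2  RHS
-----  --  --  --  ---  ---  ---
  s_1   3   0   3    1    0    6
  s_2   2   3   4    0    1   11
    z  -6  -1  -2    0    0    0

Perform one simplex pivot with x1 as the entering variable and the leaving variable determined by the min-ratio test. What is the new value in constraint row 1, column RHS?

2

Ratio test on column x1 — row 1: 6/3 = 2; row 2: 11/2 = 11/2. Minimum is 2 at row 1 (s_1 leaves); pivot element 3.
Divide row 1 by 3; eliminate column x1 from the other rows.
In the new row 1, the RHS entry is the old entry divided by the pivot: 6/3 = 2.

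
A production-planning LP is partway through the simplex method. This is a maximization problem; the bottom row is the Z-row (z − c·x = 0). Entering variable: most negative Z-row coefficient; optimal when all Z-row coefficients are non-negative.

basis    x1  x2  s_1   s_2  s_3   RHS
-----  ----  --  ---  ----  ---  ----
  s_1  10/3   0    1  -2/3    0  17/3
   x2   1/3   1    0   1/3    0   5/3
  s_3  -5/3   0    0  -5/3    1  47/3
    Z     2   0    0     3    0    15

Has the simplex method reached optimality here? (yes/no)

Every Z-row coefficient is ≥ 0, so the tableau is optimal.

yes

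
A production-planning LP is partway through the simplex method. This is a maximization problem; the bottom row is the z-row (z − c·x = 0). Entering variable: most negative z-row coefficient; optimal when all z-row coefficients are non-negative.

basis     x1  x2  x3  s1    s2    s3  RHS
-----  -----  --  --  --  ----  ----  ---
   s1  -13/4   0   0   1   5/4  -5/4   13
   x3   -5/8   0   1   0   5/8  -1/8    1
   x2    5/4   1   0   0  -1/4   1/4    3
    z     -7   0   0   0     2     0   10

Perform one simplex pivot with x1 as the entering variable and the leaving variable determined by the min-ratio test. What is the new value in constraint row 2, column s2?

Ratio test on column x1 — row 1: entry -13/4 ≤ 0; row 2: entry -5/8 ≤ 0; row 3: 3/(5/4) = 12/5. Minimum is 12/5 at row 3 (x2 leaves); pivot element 5/4.
Divide row 3 by 5/4; eliminate column x1 from the other rows.
Row 2 update in column s2: 5/8 − (-5/8)·(-1/5) = 1/2.

1/2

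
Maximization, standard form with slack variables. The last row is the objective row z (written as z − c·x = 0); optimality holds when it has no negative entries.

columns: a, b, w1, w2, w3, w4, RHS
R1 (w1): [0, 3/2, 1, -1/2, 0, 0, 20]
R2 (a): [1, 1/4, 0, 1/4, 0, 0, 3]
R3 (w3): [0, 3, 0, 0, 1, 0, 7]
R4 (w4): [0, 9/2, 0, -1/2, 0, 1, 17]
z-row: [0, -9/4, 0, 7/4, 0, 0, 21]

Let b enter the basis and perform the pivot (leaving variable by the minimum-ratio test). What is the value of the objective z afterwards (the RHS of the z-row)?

105/4

Ratio test on column b — row 1: 20/(3/2) = 40/3; row 2: 3/(1/4) = 12; row 3: 7/3 = 7/3; row 4: 17/(9/2) = 34/9. Minimum is 7/3 at row 3 (w3 leaves); pivot element 3.
Pivot on row 3; the z-row RHS becomes 21 − (-9/4)·(7/3) = 105/4.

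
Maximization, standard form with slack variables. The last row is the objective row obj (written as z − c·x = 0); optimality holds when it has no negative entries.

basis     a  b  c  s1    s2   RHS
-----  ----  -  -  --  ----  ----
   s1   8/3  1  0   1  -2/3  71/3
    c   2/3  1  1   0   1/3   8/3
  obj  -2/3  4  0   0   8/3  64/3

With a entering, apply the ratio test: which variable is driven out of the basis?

c

Column a entries and ratios — s1: (71/3)/(8/3) = 71/8; c: (8/3)/(2/3) = 4.
Smallest ratio is 4 in the row of c, so c leaves.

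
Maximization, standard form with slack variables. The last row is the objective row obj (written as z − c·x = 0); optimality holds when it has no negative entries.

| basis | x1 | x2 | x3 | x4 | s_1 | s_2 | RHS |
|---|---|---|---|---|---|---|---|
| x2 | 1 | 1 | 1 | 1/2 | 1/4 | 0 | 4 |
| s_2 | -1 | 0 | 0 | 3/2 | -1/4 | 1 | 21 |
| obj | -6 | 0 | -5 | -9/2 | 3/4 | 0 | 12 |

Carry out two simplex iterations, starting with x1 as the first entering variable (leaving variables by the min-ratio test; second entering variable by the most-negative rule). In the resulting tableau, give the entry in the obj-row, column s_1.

3

Ratio test on column x1 — row 1: 4/1 = 4; row 2: entry -1 ≤ 0. Minimum is 4 at row 1 (x2 leaves); pivot element 1.
Divide row 1 by 1; eliminate column x1 from the other rows.
Second iteration: most negative obj-row entry is -3/2 in column x4, so x4 enters.
Ratio test on column x4 — row 1: 4/(1/2) = 8; row 2: 25/2 = 25/2. Minimum is 8 at row 1 (x1 leaves); pivot element 1/2.
Divide row 1 by 1/2; eliminate column x4 from the other rows.
After both pivots, the entry at the obj-row, column s_1 is 3.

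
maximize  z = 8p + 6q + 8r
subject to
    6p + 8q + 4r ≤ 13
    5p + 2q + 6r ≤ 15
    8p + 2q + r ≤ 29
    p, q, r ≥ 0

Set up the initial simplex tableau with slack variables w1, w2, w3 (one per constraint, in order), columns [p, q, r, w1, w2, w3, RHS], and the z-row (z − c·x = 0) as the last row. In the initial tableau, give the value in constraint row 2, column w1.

Slack w1 belongs to constraint 1; its column is the unit vector e_1, so the entry in row 2 is 0.

0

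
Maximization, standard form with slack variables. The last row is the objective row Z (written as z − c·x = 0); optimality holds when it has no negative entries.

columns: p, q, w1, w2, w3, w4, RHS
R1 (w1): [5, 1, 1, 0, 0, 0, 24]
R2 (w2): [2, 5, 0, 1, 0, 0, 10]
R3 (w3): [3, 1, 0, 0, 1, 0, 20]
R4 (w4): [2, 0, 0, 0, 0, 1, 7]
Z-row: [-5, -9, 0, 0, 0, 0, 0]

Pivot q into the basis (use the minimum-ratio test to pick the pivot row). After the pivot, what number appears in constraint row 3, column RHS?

18

Ratio test on column q — row 1: 24/1 = 24; row 2: 10/5 = 2; row 3: 20/1 = 20; row 4: entry 0 ≤ 0. Minimum is 2 at row 2 (w2 leaves); pivot element 5.
Divide row 2 by 5; eliminate column q from the other rows.
Row 3 update in column RHS: 20 − 1·2 = 18.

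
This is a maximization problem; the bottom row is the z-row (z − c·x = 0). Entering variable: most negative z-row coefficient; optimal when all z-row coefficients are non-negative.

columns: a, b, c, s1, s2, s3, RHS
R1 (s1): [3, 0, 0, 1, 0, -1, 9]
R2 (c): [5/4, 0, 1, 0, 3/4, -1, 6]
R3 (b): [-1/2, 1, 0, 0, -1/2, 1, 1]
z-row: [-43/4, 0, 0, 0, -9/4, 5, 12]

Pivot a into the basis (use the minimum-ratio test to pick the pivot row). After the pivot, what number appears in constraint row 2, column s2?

Ratio test on column a — row 1: 9/3 = 3; row 2: 6/(5/4) = 24/5; row 3: entry -1/2 ≤ 0. Minimum is 3 at row 1 (s1 leaves); pivot element 3.
Divide row 1 by 3; eliminate column a from the other rows.
Row 2 update in column s2: 3/4 − (5/4)·0 = 3/4.

3/4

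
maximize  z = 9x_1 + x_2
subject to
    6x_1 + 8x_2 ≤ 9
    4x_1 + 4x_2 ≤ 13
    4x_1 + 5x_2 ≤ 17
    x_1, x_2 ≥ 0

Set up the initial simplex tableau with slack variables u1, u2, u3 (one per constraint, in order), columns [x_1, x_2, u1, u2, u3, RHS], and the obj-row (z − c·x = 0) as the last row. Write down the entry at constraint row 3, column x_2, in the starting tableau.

5

Constraint 3 has coefficient 5 on x_2.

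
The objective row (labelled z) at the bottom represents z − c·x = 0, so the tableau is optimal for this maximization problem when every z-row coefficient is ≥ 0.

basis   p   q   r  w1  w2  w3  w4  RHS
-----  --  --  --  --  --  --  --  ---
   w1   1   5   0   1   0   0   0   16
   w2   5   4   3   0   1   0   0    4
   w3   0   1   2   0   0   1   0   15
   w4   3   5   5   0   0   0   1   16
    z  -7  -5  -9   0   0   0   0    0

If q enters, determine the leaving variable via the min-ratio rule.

Column q entries and ratios — w1: 16/5 = 16/5; w2: 4/4 = 1; w3: 15/1 = 15; w4: 16/5 = 16/5.
Smallest ratio is 1 in the row of w2, so w2 leaves.

w2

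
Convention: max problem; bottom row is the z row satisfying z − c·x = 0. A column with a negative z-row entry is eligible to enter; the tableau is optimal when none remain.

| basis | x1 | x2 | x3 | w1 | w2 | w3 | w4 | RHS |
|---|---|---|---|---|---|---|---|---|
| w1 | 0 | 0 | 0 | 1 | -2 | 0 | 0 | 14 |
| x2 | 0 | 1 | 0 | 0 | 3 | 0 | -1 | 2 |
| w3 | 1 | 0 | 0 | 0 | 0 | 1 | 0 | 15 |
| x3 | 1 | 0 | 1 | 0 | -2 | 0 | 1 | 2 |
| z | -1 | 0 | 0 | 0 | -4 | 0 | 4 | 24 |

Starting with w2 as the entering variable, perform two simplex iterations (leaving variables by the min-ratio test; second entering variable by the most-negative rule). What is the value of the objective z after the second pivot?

Ratio test on column w2 — row 1: entry -2 ≤ 0; row 2: 2/3 = 2/3; row 3: entry 0 ≤ 0; row 4: entry -2 ≤ 0. Minimum is 2/3 at row 2 (x2 leaves); pivot element 3.
Pivot on row 2; the z-row RHS becomes 24 − (-4)·(2/3) = 80/3.
Next entering variable (most negative z-row entry -1): x1.
Ratio test on column x1 — row 1: entry 0 ≤ 0; row 2: entry 0 ≤ 0; row 3: 15/1 = 15; row 4: (10/3)/1 = 10/3. Minimum is 10/3 at row 4 (x3 leaves); pivot element 1.
After the second pivot the z-row RHS is 80/3 − (-1)·(10/3) = 30.

30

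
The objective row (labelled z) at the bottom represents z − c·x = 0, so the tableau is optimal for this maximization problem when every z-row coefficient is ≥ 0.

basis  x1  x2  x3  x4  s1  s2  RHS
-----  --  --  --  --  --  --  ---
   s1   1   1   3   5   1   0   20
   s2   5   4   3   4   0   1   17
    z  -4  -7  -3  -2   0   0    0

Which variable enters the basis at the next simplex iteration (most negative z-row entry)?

x2

Negative z-row entries: x1: -4, x2: -7, x3: -3, x4: -2.
The most negative is -7 in column x2, so x2 enters.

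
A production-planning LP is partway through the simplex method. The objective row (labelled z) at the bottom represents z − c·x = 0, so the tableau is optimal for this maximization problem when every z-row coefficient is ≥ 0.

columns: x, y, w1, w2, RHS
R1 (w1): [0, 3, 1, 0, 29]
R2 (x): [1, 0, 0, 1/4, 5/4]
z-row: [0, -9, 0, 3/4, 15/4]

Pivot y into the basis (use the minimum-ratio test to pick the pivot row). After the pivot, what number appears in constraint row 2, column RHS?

Ratio test on column y — row 1: 29/3 = 29/3; row 2: entry 0 ≤ 0. Minimum is 29/3 at row 1 (w1 leaves); pivot element 3.
Divide row 1 by 3; eliminate column y from the other rows.
Row 2 update in column RHS: 5/4 − 0·(29/3) = 5/4.

5/4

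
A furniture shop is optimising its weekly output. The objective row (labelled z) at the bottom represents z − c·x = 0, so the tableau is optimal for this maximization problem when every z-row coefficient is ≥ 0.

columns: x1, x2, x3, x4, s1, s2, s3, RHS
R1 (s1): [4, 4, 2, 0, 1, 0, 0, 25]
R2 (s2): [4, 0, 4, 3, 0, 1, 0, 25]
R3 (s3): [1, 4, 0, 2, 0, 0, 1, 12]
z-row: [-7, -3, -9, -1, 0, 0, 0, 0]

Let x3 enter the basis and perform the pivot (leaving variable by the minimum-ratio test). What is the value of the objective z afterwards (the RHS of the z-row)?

225/4

Ratio test on column x3 — row 1: 25/2 = 25/2; row 2: 25/4 = 25/4; row 3: entry 0 ≤ 0. Minimum is 25/4 at row 2 (s2 leaves); pivot element 4.
Pivot on row 2; the z-row RHS becomes 0 − (-9)·(25/4) = 225/4.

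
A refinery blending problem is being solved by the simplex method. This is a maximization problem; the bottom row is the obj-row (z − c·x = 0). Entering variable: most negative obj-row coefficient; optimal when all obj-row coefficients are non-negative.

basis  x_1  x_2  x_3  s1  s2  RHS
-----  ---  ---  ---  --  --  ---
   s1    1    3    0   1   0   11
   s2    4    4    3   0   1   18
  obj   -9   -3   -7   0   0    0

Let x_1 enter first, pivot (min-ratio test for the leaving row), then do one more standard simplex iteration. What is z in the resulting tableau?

Ratio test on column x_1 — row 1: 11/1 = 11; row 2: 18/4 = 9/2. Minimum is 9/2 at row 2 (s2 leaves); pivot element 4.
Pivot on row 2; the obj-row RHS becomes 0 − (-9)·(9/2) = 81/2.
Next entering variable (most negative obj-row entry -1/4): x_3.
Ratio test on column x_3 — row 1: entry -3/4 ≤ 0; row 2: (9/2)/(3/4) = 6. Minimum is 6 at row 2 (x_1 leaves); pivot element 3/4.
After the second pivot the obj-row RHS is 81/2 − (-1/4)·6 = 42.

42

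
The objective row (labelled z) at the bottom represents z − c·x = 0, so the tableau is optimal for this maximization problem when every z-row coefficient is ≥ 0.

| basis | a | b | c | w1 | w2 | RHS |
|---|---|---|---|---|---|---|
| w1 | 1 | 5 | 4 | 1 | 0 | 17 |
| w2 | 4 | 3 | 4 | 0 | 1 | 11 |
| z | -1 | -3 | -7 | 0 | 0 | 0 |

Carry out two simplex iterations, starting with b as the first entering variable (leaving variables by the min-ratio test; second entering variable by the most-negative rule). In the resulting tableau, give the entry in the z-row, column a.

Ratio test on column b — row 1: 17/5 = 17/5; row 2: 11/3 = 11/3. Minimum is 17/5 at row 1 (w1 leaves); pivot element 5.
Divide row 1 by 5; eliminate column b from the other rows.
Second iteration: most negative z-row entry is -23/5 in column c, so c enters.
Ratio test on column c — row 1: (17/5)/(4/5) = 17/4; row 2: (4/5)/(8/5) = 1/2. Minimum is 1/2 at row 2 (w2 leaves); pivot element 8/5.
Divide row 2 by 8/5; eliminate column c from the other rows.
After both pivots, the entry at the z-row, column a is 75/8.

75/8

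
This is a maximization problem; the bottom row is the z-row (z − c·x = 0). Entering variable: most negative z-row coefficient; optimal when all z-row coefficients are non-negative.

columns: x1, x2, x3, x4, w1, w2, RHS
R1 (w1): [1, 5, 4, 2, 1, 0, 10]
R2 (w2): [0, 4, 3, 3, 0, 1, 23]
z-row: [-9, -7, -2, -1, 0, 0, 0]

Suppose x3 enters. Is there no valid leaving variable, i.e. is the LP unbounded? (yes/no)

Column x3 has positive entries in row(s) 1, 2, so the ratio test bounds it — not unbounded.

no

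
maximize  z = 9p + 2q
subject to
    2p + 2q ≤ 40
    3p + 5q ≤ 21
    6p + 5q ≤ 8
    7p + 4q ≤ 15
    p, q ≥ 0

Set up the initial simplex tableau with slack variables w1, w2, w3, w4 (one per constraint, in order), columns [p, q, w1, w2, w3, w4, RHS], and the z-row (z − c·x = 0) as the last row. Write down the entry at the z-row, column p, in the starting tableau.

-9

The z-row carries the negated objective coefficients: the p entry is -9.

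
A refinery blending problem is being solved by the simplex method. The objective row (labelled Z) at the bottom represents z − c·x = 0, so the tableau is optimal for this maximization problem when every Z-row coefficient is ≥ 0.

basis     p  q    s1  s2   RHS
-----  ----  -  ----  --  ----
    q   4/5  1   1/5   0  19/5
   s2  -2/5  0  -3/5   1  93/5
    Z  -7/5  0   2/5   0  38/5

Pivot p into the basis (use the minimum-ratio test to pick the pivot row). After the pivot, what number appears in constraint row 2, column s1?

-1/2

Ratio test on column p — row 1: (19/5)/(4/5) = 19/4; row 2: entry -2/5 ≤ 0. Minimum is 19/4 at row 1 (q leaves); pivot element 4/5.
Divide row 1 by 4/5; eliminate column p from the other rows.
Row 2 update in column s1: -3/5 − (-2/5)·(1/4) = -1/2.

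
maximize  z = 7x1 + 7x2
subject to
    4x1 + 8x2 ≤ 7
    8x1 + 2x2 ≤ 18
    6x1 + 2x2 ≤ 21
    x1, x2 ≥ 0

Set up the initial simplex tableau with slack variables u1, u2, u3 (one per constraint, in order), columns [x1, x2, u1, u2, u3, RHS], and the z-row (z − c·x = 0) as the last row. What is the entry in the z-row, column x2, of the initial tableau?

-7

The z-row carries the negated objective coefficients: the x2 entry is -7.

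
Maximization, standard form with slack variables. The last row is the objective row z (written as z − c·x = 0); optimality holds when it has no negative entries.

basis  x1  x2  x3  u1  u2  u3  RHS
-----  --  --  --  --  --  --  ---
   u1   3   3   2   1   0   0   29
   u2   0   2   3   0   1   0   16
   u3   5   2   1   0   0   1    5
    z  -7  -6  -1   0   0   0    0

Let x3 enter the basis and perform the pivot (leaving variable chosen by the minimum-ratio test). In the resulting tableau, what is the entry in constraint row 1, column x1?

-7

Ratio test on column x3 — row 1: 29/2 = 29/2; row 2: 16/3 = 16/3; row 3: 5/1 = 5. Minimum is 5 at row 3 (u3 leaves); pivot element 1.
Divide row 3 by 1; eliminate column x3 from the other rows.
Row 1 update in column x1: 3 − 2·5 = -7.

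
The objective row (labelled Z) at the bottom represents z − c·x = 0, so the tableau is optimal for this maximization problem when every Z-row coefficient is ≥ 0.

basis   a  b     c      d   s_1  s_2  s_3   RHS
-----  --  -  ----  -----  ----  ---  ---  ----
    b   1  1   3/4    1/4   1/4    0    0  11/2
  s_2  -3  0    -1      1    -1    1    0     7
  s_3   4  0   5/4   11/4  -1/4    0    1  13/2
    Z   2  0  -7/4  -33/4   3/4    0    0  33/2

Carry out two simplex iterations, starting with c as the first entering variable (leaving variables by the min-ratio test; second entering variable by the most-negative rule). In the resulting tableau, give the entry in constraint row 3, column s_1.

Ratio test on column c — row 1: (11/2)/(3/4) = 22/3; row 2: entry -1 ≤ 0; row 3: (13/2)/(5/4) = 26/5. Minimum is 26/5 at row 3 (s_3 leaves); pivot element 5/4.
Divide row 3 by 5/4; eliminate column c from the other rows.
Second iteration: most negative Z-row entry is -22/5 in column d, so d enters.
Ratio test on column d — row 1: entry -7/5 ≤ 0; row 2: (61/5)/(16/5) = 61/16; row 3: (26/5)/(11/5) = 26/11. Minimum is 26/11 at row 3 (c leaves); pivot element 11/5.
Divide row 3 by 11/5; eliminate column d from the other rows.
After both pivots, the entry at constraint row 3, column s_1 is -1/11.

-1/11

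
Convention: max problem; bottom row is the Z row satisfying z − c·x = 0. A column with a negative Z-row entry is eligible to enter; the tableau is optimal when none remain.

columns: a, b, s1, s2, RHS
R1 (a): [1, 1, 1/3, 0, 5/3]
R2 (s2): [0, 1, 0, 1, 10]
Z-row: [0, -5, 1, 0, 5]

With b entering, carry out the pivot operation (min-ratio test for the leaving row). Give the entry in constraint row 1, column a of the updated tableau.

1

Ratio test on column b — row 1: (5/3)/1 = 5/3; row 2: 10/1 = 10. Minimum is 5/3 at row 1 (a leaves); pivot element 1.
Divide row 1 by 1; eliminate column b from the other rows.
In the new row 1, the a entry is the old entry divided by the pivot: 1/1 = 1.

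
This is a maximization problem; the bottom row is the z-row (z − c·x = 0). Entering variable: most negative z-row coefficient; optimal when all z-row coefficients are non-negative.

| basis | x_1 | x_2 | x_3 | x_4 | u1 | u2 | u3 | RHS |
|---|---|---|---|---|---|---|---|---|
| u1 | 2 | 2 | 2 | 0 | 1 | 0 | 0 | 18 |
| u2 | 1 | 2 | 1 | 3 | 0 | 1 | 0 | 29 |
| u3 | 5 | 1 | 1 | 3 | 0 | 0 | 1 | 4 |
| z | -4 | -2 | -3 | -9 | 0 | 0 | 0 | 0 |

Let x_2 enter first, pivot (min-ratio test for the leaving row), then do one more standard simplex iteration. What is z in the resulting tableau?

12

Ratio test on column x_2 — row 1: 18/2 = 9; row 2: 29/2 = 29/2; row 3: 4/1 = 4. Minimum is 4 at row 3 (u3 leaves); pivot element 1.
Pivot on row 3; the z-row RHS becomes 0 − (-2)·4 = 8.
Next entering variable (most negative z-row entry -3): x_4.
Ratio test on column x_4 — row 1: entry -6 ≤ 0; row 2: entry -3 ≤ 0; row 3: 4/3 = 4/3. Minimum is 4/3 at row 3 (x_2 leaves); pivot element 3.
After the second pivot the z-row RHS is 8 − (-3)·(4/3) = 12.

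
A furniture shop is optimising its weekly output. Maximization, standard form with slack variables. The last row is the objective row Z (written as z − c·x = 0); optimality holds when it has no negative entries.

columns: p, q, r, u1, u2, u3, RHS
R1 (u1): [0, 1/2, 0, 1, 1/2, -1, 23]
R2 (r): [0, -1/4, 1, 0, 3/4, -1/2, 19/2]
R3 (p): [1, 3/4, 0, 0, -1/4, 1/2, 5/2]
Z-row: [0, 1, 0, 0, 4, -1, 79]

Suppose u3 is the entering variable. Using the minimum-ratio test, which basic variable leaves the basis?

p

Column u3 entries and ratios — u1: -1 ≤ 0, skip; r: -1/2 ≤ 0, skip; p: (5/2)/(1/2) = 5.
Smallest ratio is 5 in the row of p, so p leaves.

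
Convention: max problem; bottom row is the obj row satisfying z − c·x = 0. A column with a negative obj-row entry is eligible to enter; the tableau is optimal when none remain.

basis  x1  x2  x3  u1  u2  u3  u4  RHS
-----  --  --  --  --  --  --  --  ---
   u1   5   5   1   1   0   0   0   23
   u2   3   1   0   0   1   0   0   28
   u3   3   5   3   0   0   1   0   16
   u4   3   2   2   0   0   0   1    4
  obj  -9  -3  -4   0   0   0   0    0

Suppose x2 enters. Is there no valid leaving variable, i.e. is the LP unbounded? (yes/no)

Column x2 has positive entries in row(s) 1, 2, 3, 4, so the ratio test bounds it — not unbounded.

no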